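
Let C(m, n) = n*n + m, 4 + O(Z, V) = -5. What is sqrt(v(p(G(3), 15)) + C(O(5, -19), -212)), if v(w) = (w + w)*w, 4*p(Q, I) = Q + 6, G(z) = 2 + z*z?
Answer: sqrt(719538)/4 ≈ 212.06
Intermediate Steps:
O(Z, V) = -9 (O(Z, V) = -4 - 5 = -9)
G(z) = 2 + z**2
C(m, n) = m + n**2 (C(m, n) = n**2 + m = m + n**2)
p(Q, I) = 3/2 + Q/4 (p(Q, I) = (Q + 6)/4 = (6 + Q)/4 = 3/2 + Q/4)
v(w) = 2*w**2 (v(w) = (2*w)*w = 2*w**2)
sqrt(v(p(G(3), 15)) + C(O(5, -19), -212)) = sqrt(2*(3/2 + (2 + 3**2)/4)**2 + (-9 + (-212)**2)) = sqrt(2*(3/2 + (2 + 9)/4)**2 + (-9 + 44944)) = sqrt(2*(3/2 + (1/4)*11)**2 + 44935) = sqrt(2*(3/2 + 11/4)**2 + 44935) = sqrt(2*(17/4)**2 + 44935) = sqrt(2*(289/16) + 44935) = sqrt(289/8 + 44935) = sqrt(359769/8) = sqrt(719538)/4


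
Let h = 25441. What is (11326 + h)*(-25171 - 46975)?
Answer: -2652591982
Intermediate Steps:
(11326 + h)*(-25171 - 46975) = (11326 + 25441)*(-25171 - 46975) = 36767*(-72146) = -2652591982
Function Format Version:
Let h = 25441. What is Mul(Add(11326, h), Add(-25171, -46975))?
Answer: -2652591982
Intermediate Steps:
Mul(Add(11326, h), Add(-25171, -46975)) = Mul(Add(11326, 25441), Add(-25171, -46975)) = Mul(36767, -72146) = -2652591982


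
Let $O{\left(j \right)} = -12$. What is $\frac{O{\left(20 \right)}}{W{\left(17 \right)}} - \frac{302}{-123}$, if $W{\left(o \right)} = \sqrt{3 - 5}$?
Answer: $\frac{302}{123} + 6 i \sqrt{2} \approx 2.4553 + 8.4853 i$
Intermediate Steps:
$W{\left(o \right)} = i \sqrt{2}$ ($W{\left(o \right)} = \sqrt{-2} = i \sqrt{2}$)
$\frac{O{\left(20 \right)}}{W{\left(17 \right)}} - \frac{302}{-123} = - \frac{12}{i \sqrt{2}} - \frac{302}{-123} = - 12 \left(- \frac{i \sqrt{2}}{2}\right) - - \frac{302}{123} = 6 i \sqrt{2} + \frac{302}{123} = \frac{302}{123} + 6 i \sqrt{2}$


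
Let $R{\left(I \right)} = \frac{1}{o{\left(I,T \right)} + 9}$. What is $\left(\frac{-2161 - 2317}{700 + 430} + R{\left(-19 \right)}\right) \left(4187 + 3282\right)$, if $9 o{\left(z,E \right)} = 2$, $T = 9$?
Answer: $- \frac{1350036688}{46895} \approx -28789.0$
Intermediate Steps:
$o{\left(z,E \right)} = \frac{2}{9}$ ($o{\left(z,E \right)} = \frac{1}{9} \cdot 2 = \frac{2}{9}$)
$R{\left(I \right)} = \frac{9}{83}$ ($R{\left(I \right)} = \frac{1}{\frac{2}{9} + 9} = \frac{1}{\frac{83}{9}} = \frac{9}{83}$)
$\left(\frac{-2161 - 2317}{700 + 430} + R{\left(-19 \right)}\right) \left(4187 + 3282\right) = \left(\frac{-2161 - 2317}{700 + 430} + \frac{9}{83}\right) \left(4187 + 3282\right) = \left(- \frac{4478}{1130} + \frac{9}{83}\right) 7469 = \left(\left(-4478\right) \frac{1}{1130} + \frac{9}{83}\right) 7469 = \left(- \frac{2239}{565} + \frac{9}{83}\right) 7469 = \left(- \frac{180752}{46895}\right) 7469 = - \frac{1350036688}{46895}$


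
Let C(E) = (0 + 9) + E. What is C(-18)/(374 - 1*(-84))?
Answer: -9/458 ≈ -0.019651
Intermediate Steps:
C(E) = 9 + E
C(-18)/(374 - 1*(-84)) = (9 - 18)/(374 - 1*(-84)) = -9/(374 + 84) = -9/458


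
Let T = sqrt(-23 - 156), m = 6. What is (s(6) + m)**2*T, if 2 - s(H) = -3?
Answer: 121*I*sqrt(179) ≈ 1618.9*I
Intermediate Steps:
s(H) = 5 (s(H) = 2 - 1*(-3) = 2 + 3 = 5)
T = I*sqrt(179) (T = sqrt(-179) = I*sqrt(179) ≈ 13.379*I)
(s(6) + m)**2*T = (5 + 6)**2*(I*sqrt(179)) = 11**2*(I*sqrt(179)) = 121*(I*sqrt(179)) = 121*I*sqrt(179)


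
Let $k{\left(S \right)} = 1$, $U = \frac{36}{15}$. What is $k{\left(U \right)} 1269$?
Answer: $1269$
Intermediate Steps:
$U = \frac{12}{5}$ ($U = 36 \cdot \frac{1}{15} = \frac{12}{5} \approx 2.4$)
$k{\left(U \right)} 1269 = 1 \cdot 1269 = 1269$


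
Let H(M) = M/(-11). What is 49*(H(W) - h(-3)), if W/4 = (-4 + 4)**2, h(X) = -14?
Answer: 686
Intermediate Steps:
W = 0 (W = 4*(-4 + 4)**2 = 4*0**2 = 4*0 = 0)
H(M) = -M/11 (H(M) = M*(-1/11) = -M/11)
49*(H(W) - h(-3)) = 49*(-1/11*0 - 1*(-14)) = 49*(0 + 14) = 49*14 = 686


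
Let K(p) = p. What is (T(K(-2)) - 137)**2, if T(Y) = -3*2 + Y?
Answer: 21025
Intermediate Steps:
T(Y) = -6 + Y
(T(K(-2)) - 137)**2 = ((-6 - 2) - 137)**2 = (-8 - 137)**2 = (-145)**2 = 21025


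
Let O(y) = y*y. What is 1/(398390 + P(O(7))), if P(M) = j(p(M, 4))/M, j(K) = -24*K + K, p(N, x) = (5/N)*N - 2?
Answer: 49/19521041 ≈ 2.5101e-6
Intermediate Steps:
p(N, x) = 3 (p(N, x) = 5 - 2 = 3)
j(K) = -23*K
O(y) = y²
P(M) = -69/M (P(M) = (-23*3)/M = -69/M)
1/(398390 + P(O(7))) = 1/(398390 - 69/(7²)) = 1/(398390 - 69/49) = 1/(19521041/49) = 49/19521041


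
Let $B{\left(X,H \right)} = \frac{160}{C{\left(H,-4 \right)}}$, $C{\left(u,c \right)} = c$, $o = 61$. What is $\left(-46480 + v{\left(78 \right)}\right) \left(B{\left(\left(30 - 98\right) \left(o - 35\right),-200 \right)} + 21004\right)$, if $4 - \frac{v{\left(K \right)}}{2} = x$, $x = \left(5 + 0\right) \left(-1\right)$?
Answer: $-974029368$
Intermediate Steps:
$x = -5$ ($x = 5 \left(-1\right) = -5$)
$B{\left(X,H \right)} = -40$ ($B{\left(X,H \right)} = \frac{160}{-4} = 160 \left(- \frac{1}{4}\right) = -40$)
$v{\left(K \right)} = 18$ ($v{\left(K \right)} = 8 - -10 = 8 + 10 = 18$)
$\left(-46480 + v{\left(78 \right)}\right) \left(B{\left(\left(30 - 98\right) \left(o - 35\right),-200 \right)} + 21004\right) = \left(-46480 + 18\right) \left(-40 + 21004\right) = \left(-46462\right) 20964 = -974029368$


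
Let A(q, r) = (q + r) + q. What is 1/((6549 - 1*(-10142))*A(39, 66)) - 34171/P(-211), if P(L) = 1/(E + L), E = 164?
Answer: 3860116353649/2403504 ≈ 1.6060e+6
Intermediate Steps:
P(L) = 1/(164 + L)
A(q, r) = r + 2*q
1/((6549 - 1*(-10142))*A(39, 66)) - 34171/P(-211) = 1/((6549 - 1*(-10142))*(66 + 2*39)) - 34171/(1/(164 - 211)) = 1/((6549 + 10142)*(66 + 78)) - 34171/(1/(-47)) = 1/(16691*144) - 34171/(-1/47) = (1/16691)*(1/144) - 34171*(-47) = 1/2403504 + 1606037 = 3860116353649/2403504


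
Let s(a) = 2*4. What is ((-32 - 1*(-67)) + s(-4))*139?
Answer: 5977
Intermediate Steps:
s(a) = 8
((-32 - 1*(-67)) + s(-4))*139 = ((-32 - 1*(-67)) + 8)*139 = ((-32 + 67) + 8)*139 = (35 + 8)*139 = 43*139 = 5977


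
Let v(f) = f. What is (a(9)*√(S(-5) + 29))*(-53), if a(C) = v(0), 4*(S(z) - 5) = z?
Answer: 0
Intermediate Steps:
S(z) = 5 + z/4
a(C) = 0
(a(9)*√(S(-5) + 29))*(-53) = (0*√((5 + (¼)*(-5)) + 29))*(-53) = (0*√((5 - 5/4) + 29))*(-53) = (0*√(15/4 + 29))*(-53) = (0*√(131/4))*(-53) = (0*(√131/2))*(-53) = 0*(-53) = 0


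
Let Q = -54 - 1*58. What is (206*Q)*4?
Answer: -92288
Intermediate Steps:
Q = -112 (Q = -54 - 58 = -112)
(206*Q)*4 = (206*(-112))*4 = -23072*4 = -92288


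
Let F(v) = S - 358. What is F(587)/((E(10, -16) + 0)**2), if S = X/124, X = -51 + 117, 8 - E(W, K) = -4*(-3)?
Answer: -22163/992 ≈ -22.342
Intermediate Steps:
E(W, K) = -4 (E(W, K) = 8 - (-4)*(-3) = 8 - 1*12 = 8 - 12 = -4)
X = 66
S = 33/62 (S = 66/124 = 66*(1/124) = 33/62 ≈ 0.53226)
F(v) = -22163/62 (F(v) = 33/62 - 358 = -22163/62)
F(587)/((E(10, -16) + 0)**2) = -22163/(62*(-4 + 0)**2) = -22163/(62*((-4)**2)) = -22163/62/16 = -22163/62*1/16 = -22163/992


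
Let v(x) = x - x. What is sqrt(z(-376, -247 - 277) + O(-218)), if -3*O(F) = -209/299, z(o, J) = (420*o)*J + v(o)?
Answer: sqrt(66581459306193)/897 ≈ 9096.7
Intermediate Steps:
v(x) = 0
z(o, J) = 420*J*o (z(o, J) = (420*o)*J + 0 = 420*J*o + 0 = 420*J*o)
O(F) = 209/897 (O(F) = -(-209)/(3*299) = -1/3*(-209/299) = 209/897)
sqrt(z(-376, -247 - 277) + O(-218)) = sqrt(420*(-247 - 277)*(-376) + 209/897) = sqrt(420*(-524)*(-376) + 209/897) = sqrt(82750080 + 209/897) = sqrt(74226821969/897) = sqrt(66581459306193)/897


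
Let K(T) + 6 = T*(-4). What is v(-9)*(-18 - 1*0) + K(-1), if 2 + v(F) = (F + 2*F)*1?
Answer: 520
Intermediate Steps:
v(F) = -2 + 3*F (v(F) = -2 + (F + 2*F)*1 = -2 + (3*F)*1 = -2 + 3*F)
K(T) = -6 - 4*T (K(T) = -6 + T*(-4) = -6 - 4*T)
v(-9)*(-18 - 1*0) + K(-1) = (-2 + 3*(-9))*(-18 - 1*0) + (-6 - 4*(-1)) = (-2 - 27)*(-18 + 0) + (-6 + 4) = -29*(-18) - 2 = 522 - 2 = 520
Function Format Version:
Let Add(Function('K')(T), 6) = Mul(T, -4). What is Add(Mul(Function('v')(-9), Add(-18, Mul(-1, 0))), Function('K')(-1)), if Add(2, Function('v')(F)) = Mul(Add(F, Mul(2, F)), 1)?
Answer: 520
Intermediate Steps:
Function('v')(F) = Add(-2, Mul(3, F)) (Function('v')(F) = Add(-2, Mul(Add(F, Mul(2, F)), 1)) = Add(-2, Mul(Mul(3, F), 1)) = Add(-2, Mul(3, F)))
Function('K')(T) = Add(-6, Mul(-4, T)) (Function('K')(T) = Add(-6, Mul(T, -4)) = Add(-6, Mul(-4, T)))
Add(Mul(Function('v')(-9), Add(-18, Mul(-1, 0))), Function('K')(-1)) = Add(Mul(Add(-2, Mul(3, -9)), Add(-18, Mul(-1, 0))), Add(-6, Mul(-4, -1))) = Add(Mul(Add(-2, -27), Add(-18, 0)), Add(-6, 4)) = Add(Mul(-29, -18), -2) = Add(522, -2) = 520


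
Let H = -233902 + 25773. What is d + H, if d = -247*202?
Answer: -258023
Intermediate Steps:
d = -49894
H = -208129
d + H = -49894 - 208129 = -258023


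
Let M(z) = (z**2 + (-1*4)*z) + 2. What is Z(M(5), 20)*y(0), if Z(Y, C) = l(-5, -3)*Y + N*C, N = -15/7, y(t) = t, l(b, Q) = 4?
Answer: 0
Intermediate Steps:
M(z) = 2 + z**2 - 4*z (M(z) = (z**2 - 4*z) + 2 = 2 + z**2 - 4*z)
N = -15/7 (N = -15*1/7 = -15/7 ≈ -2.1429)
Z(Y, C) = 4*Y - 15*C/7
Z(M(5), 20)*y(0) = (4*(2 + 5**2 - 4*5) - 15/7*20)*0 = (4*(2 + 25 - 20) - 300/7)*0 = (4*7 - 300/7)*0 = (28 - 300/7)*0 = -104/7*0 = 0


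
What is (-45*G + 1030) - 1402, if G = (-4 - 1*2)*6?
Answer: 1248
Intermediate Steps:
G = -36 (G = (-4 - 2)*6 = -6*6 = -36)
(-45*G + 1030) - 1402 = (-45*(-36) + 1030) - 1402 = (1620 + 1030) - 1402 = 2650 - 1402 = 1248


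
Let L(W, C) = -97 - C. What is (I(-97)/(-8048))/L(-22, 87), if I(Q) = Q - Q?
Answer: 0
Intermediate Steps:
I(Q) = 0
(I(-97)/(-8048))/L(-22, 87) = (0/(-8048))/(-97 - 1*87) = (0*(-1/8048))/(-97 - 87) = 0/(-184) = 0*(-1/184) = 0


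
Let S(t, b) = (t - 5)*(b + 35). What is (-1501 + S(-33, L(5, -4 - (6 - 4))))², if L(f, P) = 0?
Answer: 8014561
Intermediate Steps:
S(t, b) = (-5 + t)*(35 + b)
(-1501 + S(-33, L(5, -4 - (6 - 4))))² = (-1501 + (-175 - 5*0 + 35*(-33) + 0*(-33)))² = (-1501 + (-175 + 0 - 1155 + 0))² = (-1501 - 1330)² = (-2831)² = 8014561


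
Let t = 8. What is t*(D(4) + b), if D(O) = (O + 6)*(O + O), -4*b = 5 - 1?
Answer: 632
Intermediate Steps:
b = -1 (b = -(5 - 1)/4 = -¼*4 = -1)
D(O) = 2*O*(6 + O) (D(O) = (6 + O)*(2*O) = 2*O*(6 + O))
t*(D(4) + b) = 8*(2*4*(6 + 4) - 1) = 8*(2*4*10 - 1) = 8*(80 - 1) = 8*79 = 632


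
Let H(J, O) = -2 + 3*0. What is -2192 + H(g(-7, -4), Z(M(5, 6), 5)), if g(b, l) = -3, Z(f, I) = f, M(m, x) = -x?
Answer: -2194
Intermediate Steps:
H(J, O) = -2 (H(J, O) = -2 + 0 = -2)
-2192 + H(g(-7, -4), Z(M(5, 6), 5)) = -2192 - 2 = -2194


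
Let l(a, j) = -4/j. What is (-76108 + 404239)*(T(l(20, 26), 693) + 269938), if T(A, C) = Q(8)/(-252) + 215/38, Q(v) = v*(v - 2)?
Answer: 23561434095399/266 ≈ 8.8577e+10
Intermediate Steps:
Q(v) = v*(-2 + v)
T(A, C) = 4363/798 (T(A, C) = (8*(-2 + 8))/(-252) + 215/38 = (8*6)*(-1/252) + 215*(1/38) = 48*(-1/252) + 215/38 = -4/21 + 215/38 = 4363/798)
(-76108 + 404239)*(T(l(20, 26), 693) + 269938) = (-76108 + 404239)*(4363/798 + 269938) = 328131*(215414887/798) = 23561434095399/266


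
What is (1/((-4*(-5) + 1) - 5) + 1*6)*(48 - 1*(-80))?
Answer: 776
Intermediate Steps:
(1/((-4*(-5) + 1) - 5) + 1*6)*(48 - 1*(-80)) = (1/((20 + 1) - 5) + 6)*(48 + 80) = (1/(21 - 5) + 6)*128 = (1/16 + 6)*128 = (97/16)*128 = 776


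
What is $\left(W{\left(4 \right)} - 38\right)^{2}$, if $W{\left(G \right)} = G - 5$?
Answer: $1521$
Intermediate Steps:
$W{\left(G \right)} = -5 + G$
$\left(W{\left(4 \right)} - 38\right)^{2} = \left(\left(-5 + 4\right) - 38\right)^{2} = \left(-1 - 38\right)^{2} = \left(-39\right)^{2} = 1521$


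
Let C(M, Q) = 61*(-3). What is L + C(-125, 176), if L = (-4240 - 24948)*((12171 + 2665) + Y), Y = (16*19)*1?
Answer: -441906503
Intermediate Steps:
Y = 304 (Y = 304*1 = 304)
C(M, Q) = -183
L = -441906320 (L = (-4240 - 24948)*((12171 + 2665) + 304) = -29188*(14836 + 304) = -29188*15140 = -441906320)
L + C(-125, 176) = -441906320 - 183 = -441906503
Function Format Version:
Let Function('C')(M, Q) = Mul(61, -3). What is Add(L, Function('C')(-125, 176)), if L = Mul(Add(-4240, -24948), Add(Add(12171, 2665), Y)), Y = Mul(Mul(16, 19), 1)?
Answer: -441906503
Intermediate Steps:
Y = 304 (Y = Mul(304, 1) = 304)
Function('C')(M, Q) = -183
L = -441906320 (L = Mul(Add(-4240, -24948), Add(Add(12171, 2665), 304)) = Mul(-29188, Add(14836, 304)) = Mul(-29188, 15140) = -441906320)
Add(L, Function('C')(-125, 176)) = Add(-441906320, -183) = -441906503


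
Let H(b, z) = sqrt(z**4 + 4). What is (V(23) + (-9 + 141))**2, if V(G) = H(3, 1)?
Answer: (132 + sqrt(5))**2 ≈ 18019.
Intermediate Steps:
H(b, z) = sqrt(4 + z**4)
V(G) = sqrt(5) (V(G) = sqrt(4 + 1**4) = sqrt(4 + 1) = sqrt(5))
(V(23) + (-9 + 141))**2 = (sqrt(5) + (-9 + 141))**2 = (sqrt(5) + 132)**2 = (132 + sqrt(5))**2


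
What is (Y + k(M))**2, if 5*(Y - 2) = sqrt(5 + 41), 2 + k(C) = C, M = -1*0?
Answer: 46/25 ≈ 1.8400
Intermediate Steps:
M = 0
k(C) = -2 + C
Y = 2 + sqrt(46)/5 (Y = 2 + sqrt(5 + 41)/5 = 2 + sqrt(46)/5 ≈ 3.3565)
(Y + k(M))**2 = ((2 + sqrt(46)/5) + (-2 + 0))**2 = ((2 + sqrt(46)/5) - 2)**2 = (sqrt(46)/5)**2 = 46/25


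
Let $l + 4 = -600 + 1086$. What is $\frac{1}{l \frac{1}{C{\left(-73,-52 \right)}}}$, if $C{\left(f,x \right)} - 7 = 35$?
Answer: $\frac{21}{241} \approx 0.087137$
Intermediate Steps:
$C{\left(f,x \right)} = 42$ ($C{\left(f,x \right)} = 7 + 35 = 42$)
$l = 482$ ($l = -4 + \left(-600 + 1086\right) = -4 + 486 = 482$)
$\frac{1}{l \frac{1}{C{\left(-73,-52 \right)}}} = \frac{1}{482 \cdot \frac{1}{42}} = \frac{1}{\frac{241}{21}} = \frac{21}{241}$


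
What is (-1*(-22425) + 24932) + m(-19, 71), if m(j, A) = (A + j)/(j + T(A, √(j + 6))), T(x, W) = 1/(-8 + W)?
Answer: 665374961/14051 + 26*I*√13/14051 ≈ 47354.0 + 0.0066717*I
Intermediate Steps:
m(j, A) = (A + j)/(j + 1/(-8 + √(6 + j))) (m(j, A) = (A + j)/(j + 1/(-8 + √(j + 6))) = (A + j)/(j + 1/(-8 + √(6 + j))))
(-1*(-22425) + 24932) + m(-19, 71) = (-1*(-22425) + 24932) + (-8 + √(6 - 19))*(71 - 19)/(1 - 19*(-8 + √(6 - 19))) = (22425 + 24932) + (-8 + √(-13))*52/(1 - 19*(-8 + √(-13))) = 47357 + (-8 + I*√13)*52/(1 - 19*(-8 + I*√13)) = 47357 + (-8 + I*√13)*52/(1 + (152 - 19*I*√13)) = 47357 + (-8 + I*√13)*52/(153 - 19*I*√13) = 47357 + 52*(-8 + I*√13)/(153 - 19*I*√13)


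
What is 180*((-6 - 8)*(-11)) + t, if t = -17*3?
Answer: 27669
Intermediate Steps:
t = -51
180*((-6 - 8)*(-11)) + t = 180*((-6 - 8)*(-11)) - 51 = 180*(-14*(-11)) - 51 = 180*154 - 51 = 27720 - 51 = 27669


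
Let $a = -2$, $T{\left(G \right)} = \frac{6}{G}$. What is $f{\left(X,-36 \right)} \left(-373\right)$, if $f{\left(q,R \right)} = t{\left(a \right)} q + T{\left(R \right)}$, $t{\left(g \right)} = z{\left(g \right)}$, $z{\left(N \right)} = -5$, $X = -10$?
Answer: $- \frac{111527}{6} \approx -18588.0$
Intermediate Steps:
$t{\left(g \right)} = -5$
$f{\left(q,R \right)} = - 5 q + \frac{6}{R}$
$f{\left(X,-36 \right)} \left(-373\right) = \left(\left(-5\right) \left(-10\right) + \frac{6}{-36}\right) \left(-373\right) = \left(50 + 6 \left(- \frac{1}{36}\right)\right) \left(-373\right) = \left(50 - \frac{1}{6}\right) \left(-373\right) = \frac{299}{6} \left(-373\right) = - \frac{111527}{6}$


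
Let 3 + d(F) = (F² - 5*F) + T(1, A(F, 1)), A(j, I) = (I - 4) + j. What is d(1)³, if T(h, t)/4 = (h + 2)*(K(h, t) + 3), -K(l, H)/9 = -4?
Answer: 97972181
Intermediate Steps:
A(j, I) = -4 + I + j (A(j, I) = (-4 + I) + j = -4 + I + j)
K(l, H) = 36 (K(l, H) = -9*(-4) = 36)
T(h, t) = 312 + 156*h (T(h, t) = 4*((h + 2)*(36 + 3)) = 4*((2 + h)*39) = 4*(78 + 39*h) = 312 + 156*h)
d(F) = 465 + F² - 5*F (d(F) = -3 + ((F² - 5*F) + (312 + 156*1)) = -3 + ((F² - 5*F) + (312 + 156)) = -3 + ((F² - 5*F) + 468) = -3 + (468 + F² - 5*F) = 465 + F² - 5*F)
d(1)³ = (465 + 1² - 5*1)³ = (465 + 1 - 5)³ = 461³ = 97972181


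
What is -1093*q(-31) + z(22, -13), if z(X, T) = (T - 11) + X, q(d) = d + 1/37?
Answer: 1252504/37 ≈ 33851.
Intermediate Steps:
q(d) = 1/37 + d (q(d) = d + 1/37 = 1/37 + d)
z(X, T) = -11 + T + X (z(X, T) = (-11 + T) + X = -11 + T + X)
-1093*q(-31) + z(22, -13) = -1093*(1/37 - 31) + (-11 - 13 + 22) = -1093*(-1146/37) - 2 = 1252578/37 - 2 = 1252504/37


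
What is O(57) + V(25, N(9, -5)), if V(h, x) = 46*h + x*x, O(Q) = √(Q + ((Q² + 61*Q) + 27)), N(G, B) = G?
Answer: 1231 + √6810 ≈ 1313.5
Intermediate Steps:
O(Q) = √(27 + Q² + 62*Q) (O(Q) = √(Q + (27 + Q² + 61*Q)) = √(27 + Q² + 62*Q))
V(h, x) = x² + 46*h (V(h, x) = 46*h + x² = x² + 46*h)
O(57) + V(25, N(9, -5)) = √(27 + 57² + 62*57) + (9² + 46*25) = √(27 + 3249 + 3534) + (81 + 1150) = √6810 + 1231 = 1231 + √6810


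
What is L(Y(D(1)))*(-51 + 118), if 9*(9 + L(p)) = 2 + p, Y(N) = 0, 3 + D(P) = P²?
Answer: -5293/9 ≈ -588.11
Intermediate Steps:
D(P) = -3 + P²
L(p) = -79/9 + p/9 (L(p) = -9 + (2 + p)/9 = -9 + (2/9 + p/9) = -79/9 + p/9)
L(Y(D(1)))*(-51 + 118) = (-79/9 + (⅑)*0)*(-51 + 118) = (-79/9 + 0)*67 = -79/9*67 = -5293/9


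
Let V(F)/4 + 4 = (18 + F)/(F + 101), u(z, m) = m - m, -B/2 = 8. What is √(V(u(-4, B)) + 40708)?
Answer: 2*√103776591/101 ≈ 201.72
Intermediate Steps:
B = -16 (B = -2*8 = -16)
u(z, m) = 0
V(F) = -16 + 4*(18 + F)/(101 + F) (V(F) = -16 + 4*((18 + F)/(F + 101)) = -16 + 4*((18 + F)/(101 + F)) = -16 + 4*(18 + F)/(101 + F))
√(V(u(-4, B)) + 40708) = √(4*(-386 - 3*0)/(101 + 0) + 40708) = √(4*(-386 + 0)/101 + 40708) = √(4*(1/101)*(-386) + 40708) = √(-1544/101 + 40708) = √(4109964/101) = 2*√103776591/101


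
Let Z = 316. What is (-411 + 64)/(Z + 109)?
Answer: -347/425 ≈ -0.81647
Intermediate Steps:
(-411 + 64)/(Z + 109) = (-411 + 64)/(316 + 109) = -347/425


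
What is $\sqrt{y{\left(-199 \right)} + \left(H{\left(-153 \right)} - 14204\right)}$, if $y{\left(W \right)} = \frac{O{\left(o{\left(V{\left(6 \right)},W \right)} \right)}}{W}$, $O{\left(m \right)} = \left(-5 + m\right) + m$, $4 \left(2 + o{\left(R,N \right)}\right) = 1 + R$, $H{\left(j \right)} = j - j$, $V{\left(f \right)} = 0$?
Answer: $\frac{5 i \sqrt{89998546}}{398} \approx 119.18 i$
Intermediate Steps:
$H{\left(j \right)} = 0$
$o{\left(R,N \right)} = - \frac{7}{4} + \frac{R}{4}$ ($o{\left(R,N \right)} = -2 + \frac{1 + R}{4} = -2 + \left(\frac{1}{4} + \frac{R}{4}\right) = - \frac{7}{4} + \frac{R}{4}$)
$O{\left(m \right)} = -5 + 2 m$
$y{\left(W \right)} = - \frac{17}{2 W}$ ($y{\left(W \right)} = \frac{-5 + 2 \left(- \frac{7}{4} + \frac{1}{4} \cdot 0\right)}{W} = \frac{-5 + 2 \left(- \frac{7}{4} + 0\right)}{W} = \frac{-5 + 2 \left(- \frac{7}{4}\right)}{W} = \frac{-5 - \frac{7}{2}}{W} = - \frac{17}{2 W}$)
$\sqrt{y{\left(-199 \right)} + \left(H{\left(-153 \right)} - 14204\right)} = \sqrt{- \frac{17}{2 \left(-199\right)} + \left(0 - 14204\right)} = \sqrt{\left(- \frac{17}{2}\right) \left(- \frac{1}{199}\right) + \left(0 - 14204\right)} = \sqrt{\frac{17}{398} - 14204} = \sqrt{- \frac{5653175}{398}} = \frac{5 i \sqrt{89998546}}{398}$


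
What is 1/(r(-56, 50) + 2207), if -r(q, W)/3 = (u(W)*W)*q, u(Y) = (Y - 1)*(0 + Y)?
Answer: 1/20582207 ≈ 4.8586e-8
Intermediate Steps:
u(Y) = Y*(-1 + Y) (u(Y) = (-1 + Y)*Y = Y*(-1 + Y))
r(q, W) = -3*q*W²*(-1 + W) (r(q, W) = -3*(W*(-1 + W))*W*q = -3*W²*(-1 + W)*q = -3*q*W²*(-1 + W))
1/(r(-56, 50) + 2207) = 1/(3*(-56)*50²*(1 - 1*50) + 2207) = 1/(3*(-56)*2500*(1 - 50) + 2207) = 1/(3*(-56)*2500*(-49) + 2207) = 1/(20580000 + 2207) = 1/20582207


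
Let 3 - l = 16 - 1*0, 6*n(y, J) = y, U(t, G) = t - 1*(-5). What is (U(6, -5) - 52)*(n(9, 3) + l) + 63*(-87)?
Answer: -10019/2 ≈ -5009.5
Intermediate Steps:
U(t, G) = 5 + t (U(t, G) = t + 5 = 5 + t)
n(y, J) = y/6
l = -13 (l = 3 - (16 - 1*0) = 3 - (16 + 0) = 3 - 1*16 = 3 - 16 = -13)
(U(6, -5) - 52)*(n(9, 3) + l) + 63*(-87) = ((5 + 6) - 52)*((⅙)*9 - 13) + 63*(-87) = (11 - 52)*(3/2 - 13) - 5481 = -41*(-23/2) - 5481 = 943/2 - 5481 = -10019/2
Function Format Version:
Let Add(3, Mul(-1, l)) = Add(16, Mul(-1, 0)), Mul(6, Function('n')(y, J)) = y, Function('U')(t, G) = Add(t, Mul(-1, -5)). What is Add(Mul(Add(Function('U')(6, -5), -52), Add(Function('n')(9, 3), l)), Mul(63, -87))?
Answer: Rational(-10019, 2) ≈ -5009.5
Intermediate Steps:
Function('U')(t, G) = Add(5, t) (Function('U')(t, G) = Add(t, 5) = Add(5, t))
Function('n')(y, J) = Mul(Rational(1, 6), y)
l = -13 (l = Add(3, Mul(-1, Add(16, Mul(-1, 0)))) = Add(3, Mul(-1, Add(16, 0))) = Add(3, Mul(-1, 16)) = Add(3, -16) = -13)
Add(Mul(Add(Function('U')(6, -5), -52), Add(Function('n')(9, 3), l)), Mul(63, -87)) = Add(Mul(Add(Add(5, 6), -52), Add(Mul(Rational(1, 6), 9), -13)), Mul(63, -87)) = Add(Mul(Add(11, -52), Add(Rational(3, 2), -13)), -5481) = Add(Mul(-41, Rational(-23, 2)), -5481) = Add(Rational(943, 2), -5481) = Rational(-10019, 2)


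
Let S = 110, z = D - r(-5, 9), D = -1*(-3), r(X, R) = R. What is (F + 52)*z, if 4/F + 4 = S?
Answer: -16548/53 ≈ -312.23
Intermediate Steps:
D = 3
z = -6 (z = 3 - 1*9 = 3 - 9 = -6)
F = 2/53 (F = 4/(-4 + 110) = 4/106 = 4*(1/106) = 2/53 ≈ 0.037736)
(F + 52)*z = (2/53 + 52)*(-6) = (2758/53)*(-6) = -16548/53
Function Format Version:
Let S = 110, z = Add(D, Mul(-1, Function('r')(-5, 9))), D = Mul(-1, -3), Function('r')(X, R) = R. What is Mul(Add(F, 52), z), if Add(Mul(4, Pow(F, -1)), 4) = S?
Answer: Rational(-16548, 53) ≈ -312.23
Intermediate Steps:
D = 3
z = -6 (z = Add(3, Mul(-1, 9)) = Add(3, -9) = -6)
F = Rational(2, 53) (F = Mul(4, Pow(Add(-4, 110), -1)) = Mul(4, Pow(106, -1)) = Mul(4, Rational(1, 106)) = Rational(2, 53) ≈ 0.037736)
Mul(Add(F, 52), z) = Mul(Add(Rational(2, 53), 52), -6) = Mul(Rational(2758, 53), -6) = Rational(-16548, 53)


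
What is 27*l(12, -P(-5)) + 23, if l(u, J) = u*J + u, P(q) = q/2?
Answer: 1157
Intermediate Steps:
P(q) = q/2 (P(q) = q*(½) = q/2)
l(u, J) = u + J*u (l(u, J) = J*u + u = u + J*u)
27*l(12, -P(-5)) + 23 = 27*(12*(1 - (-5)/2)) + 23 = 27*(12*(1 - 1*(-5/2))) + 23 = 27*(12*(1 + 5/2)) + 23 = 27*(12*(7/2)) + 23 = 27*42 + 23 = 1134 + 23 = 1157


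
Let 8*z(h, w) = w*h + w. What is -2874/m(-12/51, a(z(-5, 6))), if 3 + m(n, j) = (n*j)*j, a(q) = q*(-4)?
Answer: 16286/209 ≈ 77.923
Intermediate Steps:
z(h, w) = w/8 + h*w/8 (z(h, w) = (w*h + w)/8 = (h*w + w)/8 = (w + h*w)/8 = w/8 + h*w/8)
a(q) = -4*q
m(n, j) = -3 + n*j**2 (m(n, j) = -3 + (n*j)*j = -3 + (j*n)*j = -3 + n*j**2)
-2874/m(-12/51, a(z(-5, 6))) = -2874/(-3 + (-12/51)*(-6*(1 - 5)/2)**2) = -2874/(-3 + (-12*1/51)*(-6*(-4)/2)**2) = -2874/(-3 - 4*(-4*(-3))**2/17) = -2874/(-3 - 4/17*12**2) = -2874/(-3 - 4/17*144) = -2874/(-3 - 576/17) = -2874/(-627/17) = -2874*(-17/627) = 16286/209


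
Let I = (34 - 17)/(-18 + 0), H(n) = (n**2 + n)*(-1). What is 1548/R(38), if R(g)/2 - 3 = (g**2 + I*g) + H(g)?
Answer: -3483/319 ≈ -10.918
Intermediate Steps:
H(n) = -n - n**2 (H(n) = (n + n**2)*(-1) = -n - n**2)
I = -17/18 (I = 17/(-18) = 17*(-1/18) = -17/18 ≈ -0.94444)
R(g) = 6 + 2*g**2 - 17*g/9 - 2*g*(1 + g) (R(g) = 6 + 2*((g**2 - 17*g/18) - g*(1 + g)) = 6 + 2*(g**2 - 17*g/18 - g*(1 + g)) = 6 + (2*g**2 - 17*g/9 - 2*g*(1 + g)) = 6 + 2*g**2 - 17*g/9 - 2*g*(1 + g))
1548/R(38) = 1548/(6 - 35/9*38) = 1548/(6 - 1330/9) = 1548/(-1276/9) = 1548*(-9/1276) = -3483/319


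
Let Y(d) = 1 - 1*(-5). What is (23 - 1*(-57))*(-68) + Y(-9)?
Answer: -5434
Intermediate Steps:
Y(d) = 6 (Y(d) = 1 + 5 = 6)
(23 - 1*(-57))*(-68) + Y(-9) = (23 - 1*(-57))*(-68) + 6 = (23 + 57)*(-68) + 6 = 80*(-68) + 6 = -5440 + 6 = -5434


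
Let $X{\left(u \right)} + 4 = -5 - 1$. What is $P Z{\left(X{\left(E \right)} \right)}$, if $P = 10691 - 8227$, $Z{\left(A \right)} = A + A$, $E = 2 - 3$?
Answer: $-49280$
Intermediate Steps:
$E = -1$ ($E = 2 - 3 = -1$)
$X{\left(u \right)} = -10$ ($X{\left(u \right)} = -4 - 6 = -10$)
$Z{\left(A \right)} = 2 A$
$P = 2464$
$P Z{\left(X{\left(E \right)} \right)} = 2464 \cdot 2 \left(-10\right) = 2464 \left(-20\right) = -49280$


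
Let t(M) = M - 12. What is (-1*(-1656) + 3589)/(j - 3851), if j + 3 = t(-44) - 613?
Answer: -5245/4523 ≈ -1.1596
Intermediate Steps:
t(M) = -12 + M
j = -672 (j = -3 + ((-12 - 44) - 613) = -3 + (-56 - 613) = -3 - 669 = -672)
(-1*(-1656) + 3589)/(j - 3851) = (-1*(-1656) + 3589)/(-672 - 3851) = (1656 + 3589)/(-4523) = 5245*(-1/4523) = -5245/4523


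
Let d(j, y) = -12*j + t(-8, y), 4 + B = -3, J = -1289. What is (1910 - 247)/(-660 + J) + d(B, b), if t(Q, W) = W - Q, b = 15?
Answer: 206880/1949 ≈ 106.15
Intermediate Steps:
B = -7 (B = -4 - 3 = -7)
d(j, y) = 8 + y - 12*j (d(j, y) = -12*j + (y - 1*(-8)) = -12*j + (y + 8) = -12*j + (8 + y) = 8 + y - 12*j)
(1910 - 247)/(-660 + J) + d(B, b) = (1910 - 247)/(-660 - 1289) + (8 + 15 - 12*(-7)) = 1663/(-1949) + (8 + 15 + 84) = 1663*(-1/1949) + 107 = -1663/1949 + 107 = 206880/1949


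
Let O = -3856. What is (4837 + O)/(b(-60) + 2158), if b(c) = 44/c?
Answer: 14715/32359 ≈ 0.45474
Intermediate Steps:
(4837 + O)/(b(-60) + 2158) = (4837 - 3856)/(44/(-60) + 2158) = 981/(44*(-1/60) + 2158) = 981/(-11/15 + 2158) = 981/(32359/15) = 981*(15/32359) = 14715/32359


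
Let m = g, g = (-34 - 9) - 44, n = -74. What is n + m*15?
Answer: -1379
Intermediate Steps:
g = -87 (g = -43 - 44 = -87)
m = -87
n + m*15 = -74 - 87*15 = -74 - 1305 = -1379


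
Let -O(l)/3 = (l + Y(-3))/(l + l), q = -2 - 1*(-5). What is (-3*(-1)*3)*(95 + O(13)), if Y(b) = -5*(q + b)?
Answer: 1683/2 ≈ 841.50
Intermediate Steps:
q = 3 (q = -2 + 5 = 3)
Y(b) = -15 - 5*b (Y(b) = -5*(3 + b) = -15 - 5*b)
O(l) = -3/2 (O(l) = -3*(l + (-15 - 5*(-3)))/(l + l) = -3*(l + (-15 + 15))/(2*l) = -3*(l + 0)*1/(2*l) = -3*l*1/(2*l) = -3*½ = -3/2)
(-3*(-1)*3)*(95 + O(13)) = (-3*(-1)*3)*(95 - 3/2) = (3*3)*(187/2) = 9*(187/2) = 1683/2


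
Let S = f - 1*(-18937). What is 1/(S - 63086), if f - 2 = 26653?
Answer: -1/17494 ≈ -5.7162e-5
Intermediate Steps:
f = 26655 (f = 2 + 26653 = 26655)
S = 45592 (S = 26655 - 1*(-18937) = 26655 + 18937 = 45592)
1/(S - 63086) = 1/(45592 - 63086) = 1/(-17494) = -1/17494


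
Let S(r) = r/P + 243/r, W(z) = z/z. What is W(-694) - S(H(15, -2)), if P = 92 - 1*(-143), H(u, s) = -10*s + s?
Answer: -5911/470 ≈ -12.577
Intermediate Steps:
H(u, s) = -9*s
P = 235 (P = 92 + 143 = 235)
W(z) = 1
S(r) = 243/r + r/235 (S(r) = r/235 + 243/r = 243/r + r/235)
W(-694) - S(H(15, -2)) = 1 - (243/((-9*(-2))) + (-9*(-2))/235) = 1 - (243/18 + (1/235)*18) = 1 - (243*(1/18) + 18/235) = 1 - (27/2 + 18/235) = 1 - 1*6381/470 = 1 - 6381/470 = -5911/470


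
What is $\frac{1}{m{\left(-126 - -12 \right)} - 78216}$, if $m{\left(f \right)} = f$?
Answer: $- \frac{1}{78330} \approx -1.2766 \cdot 10^{-5}$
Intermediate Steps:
$\frac{1}{m{\left(-126 - -12 \right)} - 78216} = \frac{1}{\left(-126 - -12\right) - 78216} = \frac{1}{\left(-126 + 12\right) - 78216} = \frac{1}{-114 - 78216} = \frac{1}{-78330} = - \frac{1}{78330}$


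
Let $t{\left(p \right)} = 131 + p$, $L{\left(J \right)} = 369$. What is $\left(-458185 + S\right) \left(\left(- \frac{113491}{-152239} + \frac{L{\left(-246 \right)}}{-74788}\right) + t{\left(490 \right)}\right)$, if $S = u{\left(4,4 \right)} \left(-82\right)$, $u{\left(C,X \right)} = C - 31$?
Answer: $- \frac{3227782434176482219}{11385650332} \approx -2.835 \cdot 10^{8}$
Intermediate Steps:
$u{\left(C,X \right)} = -31 + C$
$S = 2214$ ($S = \left(-31 + 4\right) \left(-82\right) = \left(-27\right) \left(-82\right) = 2214$)
$\left(-458185 + S\right) \left(\left(- \frac{113491}{-152239} + \frac{L{\left(-246 \right)}}{-74788}\right) + t{\left(490 \right)}\right) = \left(-458185 + 2214\right) \left(\left(- \frac{113491}{-152239} + \frac{369}{-74788}\right) + \left(131 + 490\right)\right) = - 455971 \left(\left(\left(-113491\right) \left(- \frac{1}{152239}\right) + 369 \left(- \frac{1}{74788}\right)\right) + 621\right) = - 455971 \left(\left(\frac{113491}{152239} - \frac{369}{74788}\right) + 621\right) = - 455971 \left(\frac{8431588717}{11385650332} + 621\right) = \left(-455971\right) \frac{7078920444889}{11385650332} = - \frac{3227782434176482219}{11385650332}$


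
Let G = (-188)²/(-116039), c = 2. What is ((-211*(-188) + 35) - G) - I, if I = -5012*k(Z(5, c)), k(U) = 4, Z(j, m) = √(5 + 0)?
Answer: 6933481633/116039 ≈ 59751.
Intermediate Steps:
Z(j, m) = √5
G = -35344/116039 (G = 35344*(-1/116039) = -35344/116039 ≈ -0.30459)
I = -20048 (I = -5012*4 = -20048)
((-211*(-188) + 35) - G) - I = ((-211*(-188) + 35) - 1*(-35344/116039)) - 1*(-20048) = ((39668 + 35) + 35344/116039) + 20048 = (39703 + 35344/116039) + 20048 = 4607131761/116039 + 20048 = 6933481633/116039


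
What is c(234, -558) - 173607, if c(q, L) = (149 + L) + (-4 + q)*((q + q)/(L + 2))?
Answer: -24215134/139 ≈ -1.7421e+5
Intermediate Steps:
c(q, L) = 149 + L + 2*q*(-4 + q)/(2 + L) (c(q, L) = (149 + L) + (-4 + q)*((2*q)/(2 + L)) = (149 + L) + (-4 + q)*(2*q/(2 + L)) = (149 + L) + 2*q*(-4 + q)/(2 + L) = 149 + L + 2*q*(-4 + q)/(2 + L))
c(234, -558) - 173607 = (298 + (-558)² - 8*234 + 2*234² + 151*(-558))/(2 - 558) - 173607 = (298 + 311364 - 1872 + 2*54756 - 84258)/(-556) - 173607 = -(298 + 311364 - 1872 + 109512 - 84258)/556 - 173607 = -1/556*335044 - 173607 = -83761/139 - 173607 = -24215134/139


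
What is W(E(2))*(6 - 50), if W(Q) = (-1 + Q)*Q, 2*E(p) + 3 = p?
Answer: -33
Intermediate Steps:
E(p) = -3/2 + p/2
W(Q) = Q*(-1 + Q)
W(E(2))*(6 - 50) = ((-3/2 + (½)*2)*(-1 + (-3/2 + (½)*2)))*(6 - 50) = ((-3/2 + 1)*(-1 + (-3/2 + 1)))*(-44) = -(-1 - ½)/2*(-44) = -½*(-3/2)*(-44) = (¾)*(-44) = -33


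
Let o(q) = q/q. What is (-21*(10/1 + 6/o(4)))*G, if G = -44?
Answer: 14784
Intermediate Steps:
o(q) = 1
(-21*(10/1 + 6/o(4)))*G = -21*(10/1 + 6/1)*(-44) = -21*(10*1 + 6*1)*(-44) = -21*(10 + 6)*(-44) = -21*16*(-44) = -336*(-44) = 14784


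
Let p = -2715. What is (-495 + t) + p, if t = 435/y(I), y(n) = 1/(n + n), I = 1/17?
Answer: -53700/17 ≈ -3158.8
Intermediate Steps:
I = 1/17 ≈ 0.058824
y(n) = 1/(2*n)
t = 870/17 (t = 435/((1/(2*(1/17)))) = 435/(((½)*17)) = 435/(17/2) = 435*(2/17) = 870/17 ≈ 51.176)
(-495 + t) + p = (-495 + 870/17) - 2715 = -7545/17 - 2715 = -53700/17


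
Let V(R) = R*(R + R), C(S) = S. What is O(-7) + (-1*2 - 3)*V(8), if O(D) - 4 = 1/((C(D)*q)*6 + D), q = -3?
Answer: -75683/119 ≈ -635.99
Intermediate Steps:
V(R) = 2*R² (V(R) = R*(2*R) = 2*R²)
O(D) = 4 - 1/(17*D) (O(D) = 4 + 1/((D*(-3))*6 + D) = 4 + 1/(-3*D*6 + D) = 4 + 1/(-18*D + D) = 4 + 1/(-17*D) = 4 - 1/(17*D))
O(-7) + (-1*2 - 3)*V(8) = (4 - 1/17/(-7)) + (-1*2 - 3)*(2*8²) = (4 - 1/17*(-⅐)) + (-2 - 3)*(2*64) = (4 + 1/119) - 5*128 = 477/119 - 640 = -75683/119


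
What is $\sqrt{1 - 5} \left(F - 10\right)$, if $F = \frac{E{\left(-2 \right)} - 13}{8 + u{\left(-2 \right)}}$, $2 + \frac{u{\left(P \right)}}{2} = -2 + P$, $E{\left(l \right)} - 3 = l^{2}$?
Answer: $- 17 i \approx - 17.0 i$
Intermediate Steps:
$E{\left(l \right)} = 3 + l^{2}$
$u{\left(P \right)} = -8 + 2 P$ ($u{\left(P \right)} = -4 + 2 \left(-2 + P\right) = -4 + \left(-4 + 2 P\right) = -8 + 2 P$)
$F = \frac{3}{2}$ ($F = \frac{\left(3 + \left(-2\right)^{2}\right) - 13}{8 + \left(-8 + 2 \left(-2\right)\right)} = \frac{\left(3 + 4\right) - 13}{8 - 12} = \frac{7 - 13}{8 - 12} = - \frac{6}{-4} = \left(-6\right) \left(- \frac{1}{4}\right) = \frac{3}{2} \approx 1.5$)
$\sqrt{1 - 5} \left(F - 10\right) = \sqrt{1 - 5} \left(\frac{3}{2} - 10\right) = \sqrt{-4} \left(\frac{3}{2} + \left(-25 + 15\right)\right) = 2 i \left(\frac{3}{2} - 10\right) = 2 i \left(- \frac{17}{2}\right) = - 17 i$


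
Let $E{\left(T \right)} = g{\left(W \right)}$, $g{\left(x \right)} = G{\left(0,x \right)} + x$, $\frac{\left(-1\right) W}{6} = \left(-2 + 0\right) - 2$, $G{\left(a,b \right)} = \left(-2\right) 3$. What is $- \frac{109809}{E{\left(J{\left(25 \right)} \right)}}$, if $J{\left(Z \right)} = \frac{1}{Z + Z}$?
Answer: $- \frac{12201}{2} \approx -6100.5$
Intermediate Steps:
$G{\left(a,b \right)} = -6$
$W = 24$ ($W = - 6 \left(\left(-2 + 0\right) - 2\right) = - 6 \left(-2 - 2\right) = \left(-6\right) \left(-4\right) = 24$)
$J{\left(Z \right)} = \frac{1}{2 Z}$
$g{\left(x \right)} = -6 + x$
$E{\left(T \right)} = 18$ ($E{\left(T \right)} = -6 + 24 = 18$)
$- \frac{109809}{E{\left(J{\left(25 \right)} \right)}} = - \frac{109809}{18} = \left(-109809\right) \frac{1}{18} = - \frac{12201}{2}$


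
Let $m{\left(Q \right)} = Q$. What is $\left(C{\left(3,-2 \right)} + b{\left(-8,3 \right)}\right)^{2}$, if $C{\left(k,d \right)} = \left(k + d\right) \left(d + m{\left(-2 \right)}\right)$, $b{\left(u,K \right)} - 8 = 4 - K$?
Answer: $25$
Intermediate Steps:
$b{\left(u,K \right)} = 12 - K$ ($b{\left(u,K \right)} = 8 - \left(-4 + K\right) = 12 - K$)
$C{\left(k,d \right)} = \left(-2 + d\right) \left(d + k\right)$ ($C{\left(k,d \right)} = \left(k + d\right) \left(d - 2\right) = \left(d + k\right) \left(-2 + d\right) = \left(-2 + d\right) \left(d + k\right)$)
$\left(C{\left(3,-2 \right)} + b{\left(-8,3 \right)}\right)^{2} = \left(\left(\left(-2\right)^{2} - -4 - 6 - 6\right) + \left(12 - 3\right)\right)^{2} = \left(\left(4 + 4 - 6 - 6\right) + \left(12 - 3\right)\right)^{2} = \left(-4 + 9\right)^{2} = 5^{2} = 25$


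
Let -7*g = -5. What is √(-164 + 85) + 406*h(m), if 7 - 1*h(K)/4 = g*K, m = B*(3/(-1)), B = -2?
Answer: 4408 + I*√79 ≈ 4408.0 + 8.8882*I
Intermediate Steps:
g = 5/7 (g = -⅐*(-5) = 5/7 ≈ 0.71429)
m = 6 (m = -6/(-1) = -6*(-1) = -2*(-3) = 6)
h(K) = 28 - 20*K/7
√(-164 + 85) + 406*h(m) = √(-164 + 85) + 406*(28 - 20/7*6) = √(-79) + 406*(28 - 120/7) = I*√79 + 406*(76/7) = I*√79 + 4408 = 4408 + I*√79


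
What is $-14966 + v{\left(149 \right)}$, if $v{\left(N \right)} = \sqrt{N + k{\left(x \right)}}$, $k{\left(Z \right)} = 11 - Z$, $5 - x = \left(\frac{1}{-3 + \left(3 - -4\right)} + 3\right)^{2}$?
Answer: $-14966 + \frac{\sqrt{2649}}{4} \approx -14953.0$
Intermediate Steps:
$x = - \frac{89}{16}$ ($x = 5 - \left(\frac{1}{-3 + \left(3 - -4\right)} + 3\right)^{2} = 5 - \left(\frac{1}{-3 + \left(3 + 4\right)} + 3\right)^{2} = 5 - \left(\frac{1}{-3 + 7} + 3\right)^{2} = 5 - \left(\frac{1}{4} + 3\right)^{2} = 5 - \left(\frac{13}{4}\right)^{2} = 5 - \frac{169}{16} = - \frac{89}{16} \approx -5.5625$)
$v{\left(N \right)} = \sqrt{\frac{265}{16} + N}$ ($v{\left(N \right)} = \sqrt{N + \left(11 - - \frac{89}{16}\right)} = \sqrt{N + \left(11 + \frac{89}{16}\right)} = \sqrt{N + \frac{265}{16}} = \sqrt{\frac{265}{16} + N}$)
$-14966 + v{\left(149 \right)} = -14966 + \frac{\sqrt{265 + 16 \cdot 149}}{4} = -14966 + \frac{\sqrt{265 + 2384}}{4} = -14966 + \frac{\sqrt{2649}}{4}$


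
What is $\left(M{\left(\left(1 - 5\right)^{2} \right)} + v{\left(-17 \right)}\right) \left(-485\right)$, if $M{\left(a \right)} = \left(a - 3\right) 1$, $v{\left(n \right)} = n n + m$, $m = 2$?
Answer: $-147440$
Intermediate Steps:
$v{\left(n \right)} = 2 + n^{2}$ ($v{\left(n \right)} = n n + 2 = n^{2} + 2 = 2 + n^{2}$)
$M{\left(a \right)} = -3 + a$ ($M{\left(a \right)} = \left(-3 + a\right) 1 = -3 + a$)
$\left(M{\left(\left(1 - 5\right)^{2} \right)} + v{\left(-17 \right)}\right) \left(-485\right) = \left(\left(-3 + \left(1 - 5\right)^{2}\right) + \left(2 + \left(-17\right)^{2}\right)\right) \left(-485\right) = \left(\left(-3 + \left(-4\right)^{2}\right) + \left(2 + 289\right)\right) \left(-485\right) = \left(\left(-3 + 16\right) + 291\right) \left(-485\right) = \left(13 + 291\right) \left(-485\right) = 304 \left(-485\right) = -147440$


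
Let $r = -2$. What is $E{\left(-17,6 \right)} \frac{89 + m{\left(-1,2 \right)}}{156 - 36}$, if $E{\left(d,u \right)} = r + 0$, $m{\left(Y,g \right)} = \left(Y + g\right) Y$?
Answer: $- \frac{22}{15} \approx -1.4667$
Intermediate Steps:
$m{\left(Y,g \right)} = Y \left(Y + g\right)$
$E{\left(d,u \right)} = -2$ ($E{\left(d,u \right)} = -2 + 0 = -2$)
$E{\left(-17,6 \right)} \frac{89 + m{\left(-1,2 \right)}}{156 - 36} = - 2 \frac{89 - \left(-1 + 2\right)}{156 - 36} = - 2 \frac{89 - 1}{120} = - 2 \left(89 - 1\right) \frac{1}{120} = - 2 \cdot 88 \cdot \frac{1}{120} = \left(-2\right) \frac{11}{15} = - \frac{22}{15}$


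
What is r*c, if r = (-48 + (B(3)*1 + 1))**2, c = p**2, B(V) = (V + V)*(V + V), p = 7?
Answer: 5929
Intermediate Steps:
B(V) = 4*V**2 (B(V) = (2*V)*(2*V) = 4*V**2)
c = 49 (c = 7**2 = 49)
r = 121 (r = (-48 + ((4*3**2)*1 + 1))**2 = (-48 + ((4*9)*1 + 1))**2 = (-48 + (36*1 + 1))**2 = (-48 + (36 + 1))**2 = (-48 + 37)**2 = (-11)**2 = 121)
r*c = 121*49 = 5929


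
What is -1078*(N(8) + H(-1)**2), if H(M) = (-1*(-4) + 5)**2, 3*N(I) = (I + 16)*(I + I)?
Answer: -7210742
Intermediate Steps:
N(I) = 2*I*(16 + I)/3 (N(I) = ((I + 16)*(I + I))/3 = ((16 + I)*(2*I))/3 = (2*I*(16 + I))/3 = 2*I*(16 + I)/3)
H(M) = 81 (H(M) = (4 + 5)**2 = 9**2 = 81)
-1078*(N(8) + H(-1)**2) = -1078*((2/3)*8*(16 + 8) + 81**2) = -1078*((2/3)*8*24 + 6561) = -1078*(128 + 6561) = -1078*6689 = -7210742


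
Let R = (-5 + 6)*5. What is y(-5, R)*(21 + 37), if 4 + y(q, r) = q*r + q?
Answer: -1972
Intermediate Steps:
R = 5 (R = 1*5 = 5)
y(q, r) = -4 + q + q*r (y(q, r) = -4 + (q*r + q) = -4 + (q + q*r) = -4 + q + q*r)
y(-5, R)*(21 + 37) = (-4 - 5 - 5*5)*(21 + 37) = (-4 - 5 - 25)*58 = -34*58 = -1972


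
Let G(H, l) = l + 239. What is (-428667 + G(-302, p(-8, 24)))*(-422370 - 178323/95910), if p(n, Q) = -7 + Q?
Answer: 5784931556796151/31970 ≈ 1.8095e+11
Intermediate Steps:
G(H, l) = 239 + l
(-428667 + G(-302, p(-8, 24)))*(-422370 - 178323/95910) = (-428667 + (239 + (-7 + 24)))*(-422370 - 178323/95910) = (-428667 + (239 + 17))*(-422370 - 178323/95910) = (-428667 + 256)*(-422370 - 1*59441/31970) = -428411*(-422370 - 59441/31970) = -428411*(-13503228341/31970) = 5784931556796151/31970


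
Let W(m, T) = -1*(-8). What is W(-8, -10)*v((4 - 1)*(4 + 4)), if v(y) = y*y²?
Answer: 110592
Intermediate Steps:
W(m, T) = 8
v(y) = y³
W(-8, -10)*v((4 - 1)*(4 + 4)) = 8*((4 - 1)*(4 + 4))³ = 8*(3*8)³ = 8*24³ = 8*13824 = 110592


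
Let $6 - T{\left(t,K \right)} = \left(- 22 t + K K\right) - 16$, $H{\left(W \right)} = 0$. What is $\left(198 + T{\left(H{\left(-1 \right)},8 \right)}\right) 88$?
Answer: $13728$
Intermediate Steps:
$T{\left(t,K \right)} = 22 - K^{2} + 22 t$ ($T{\left(t,K \right)} = 6 - \left(\left(- 22 t + K K\right) - 16\right) = 6 - \left(\left(- 22 t + K^{2}\right) - 16\right) = 6 - \left(\left(K^{2} - 22 t\right) - 16\right) = 6 - \left(-16 + K^{2} - 22 t\right) = 6 + \left(16 - K^{2} + 22 t\right) = 22 - K^{2} + 22 t$)
$\left(198 + T{\left(H{\left(-1 \right)},8 \right)}\right) 88 = \left(198 + \left(22 - 8^{2} + 22 \cdot 0\right)\right) 88 = \left(198 + \left(22 - 64 + 0\right)\right) 88 = \left(198 - 42\right) 88 = 156 \cdot 88 = 13728$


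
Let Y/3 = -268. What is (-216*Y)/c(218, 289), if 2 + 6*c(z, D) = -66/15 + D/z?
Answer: -1135762560/5531 ≈ -2.0535e+5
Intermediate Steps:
Y = -804 (Y = 3*(-268) = -804)
c(z, D) = -16/15 + D/(6*z) (c(z, D) = -⅓ + (-66/15 + D/z)/6 = -⅓ + (-66*1/15 + D/z)/6 = -⅓ + (-22/5 + D/z)/6 = -⅓ + (-11/15 + D/(6*z)) = -16/15 + D/(6*z))
(-216*Y)/c(218, 289) = (-216*(-804))/(-16/15 + (⅙)*289/218) = 173664/(-16/15 + (⅙)*289*(1/218)) = 173664/(-16/15 + 289/1308) = 173664/(-5531/6540) = 173664*(-6540/5531) = -1135762560/5531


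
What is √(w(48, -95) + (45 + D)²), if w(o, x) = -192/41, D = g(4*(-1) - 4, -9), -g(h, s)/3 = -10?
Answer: √9447753/41 ≈ 74.969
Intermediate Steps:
g(h, s) = 30 (g(h, s) = -3*(-10) = 30)
D = 30
w(o, x) = -192/41 (w(o, x) = -192*1/41 = -192/41)
√(w(48, -95) + (45 + D)²) = √(-192/41 + (45 + 30)²) = √(-192/41 + 75²) = √(-192/41 + 5625) = √(230433/41) = √9447753/41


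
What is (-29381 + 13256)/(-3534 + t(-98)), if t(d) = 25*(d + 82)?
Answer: 16125/3934 ≈ 4.0989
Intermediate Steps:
t(d) = 2050 + 25*d (t(d) = 25*(82 + d) = 2050 + 25*d)
(-29381 + 13256)/(-3534 + t(-98)) = (-29381 + 13256)/(-3534 + (2050 + 25*(-98))) = -16125/(-3534 + (2050 - 2450)) = -16125/(-3534 - 400) = -16125/(-3934) = -16125*(-1/3934) = 16125/3934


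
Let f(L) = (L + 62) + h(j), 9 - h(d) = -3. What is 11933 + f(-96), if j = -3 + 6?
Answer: 11911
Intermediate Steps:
j = 3
h(d) = 12 (h(d) = 9 - 1*(-3) = 9 + 3 = 12)
f(L) = 74 + L (f(L) = (L + 62) + 12 = (62 + L) + 12 = 74 + L)
11933 + f(-96) = 11933 + (74 - 96) = 11933 - 22 = 11911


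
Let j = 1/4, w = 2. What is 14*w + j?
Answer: 113/4 ≈ 28.250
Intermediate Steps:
j = 1/4 ≈ 0.25000
14*w + j = 14*2 + 1/4 = 28 + 1/4 = 113/4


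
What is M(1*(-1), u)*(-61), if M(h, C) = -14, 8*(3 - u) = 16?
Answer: 854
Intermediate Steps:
u = 1 (u = 3 - ⅛*16 = 3 - 2 = 1)
M(1*(-1), u)*(-61) = -14*(-61) = 854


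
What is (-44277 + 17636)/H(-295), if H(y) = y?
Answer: 26641/295 ≈ 90.308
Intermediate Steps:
(-44277 + 17636)/H(-295) = (-44277 + 17636)/(-295) = -26641*(-1/295) = 26641/295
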